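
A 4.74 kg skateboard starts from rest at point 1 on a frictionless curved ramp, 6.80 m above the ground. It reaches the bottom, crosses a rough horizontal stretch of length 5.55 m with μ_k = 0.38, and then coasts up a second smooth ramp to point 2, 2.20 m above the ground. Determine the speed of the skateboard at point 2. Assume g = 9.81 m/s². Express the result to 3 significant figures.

Energy at 1: mgh₁ = (4.74)(9.81)(6.80) = 316.20 J
Friction loss: W_f = μ_k mg d = 98.07 J
At 2: ½mv² + mgh₂ = mgh₁ − W_f
½mv² = 316.20 − 98.07 − 102.30 = 115.83 J
v = √(2 × 115.83/4.74) = 6.991 m/s

v = 6.99 m/s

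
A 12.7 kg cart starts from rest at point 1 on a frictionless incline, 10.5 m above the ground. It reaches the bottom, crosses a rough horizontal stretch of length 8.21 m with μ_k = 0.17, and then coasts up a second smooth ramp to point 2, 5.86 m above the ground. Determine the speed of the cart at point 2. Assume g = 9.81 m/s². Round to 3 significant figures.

Energy at 1: mgh₁ = (12.7)(9.81)(10.5) = 1308.2 J
Friction loss: W_f = μ_k mg d = 173.9 J
At 2: ½mv² + mgh₂ = mgh₁ − W_f
½mv² = 1308.2 − 173.9 − 730.08 = 404.20 J
v = √(2 × 404.20/12.7) = 7.978 m/s

v = 7.98 m/s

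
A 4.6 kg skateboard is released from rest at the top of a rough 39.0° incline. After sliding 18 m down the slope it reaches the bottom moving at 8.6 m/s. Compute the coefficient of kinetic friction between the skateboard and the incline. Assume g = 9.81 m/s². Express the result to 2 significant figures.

Energy balance down the incline: mg L sinθ − ½mv² = μ_k (mg cosθ) L
mgL sinθ = 511.18 J; ½mv² = 170.11 J
W_f = 511.18 − 170.11 = 341.1 J
μ_k = W_f/(mg cosθ · L) = 341.1/(35.07 × 18) = 0.5403

μ_k = 0.54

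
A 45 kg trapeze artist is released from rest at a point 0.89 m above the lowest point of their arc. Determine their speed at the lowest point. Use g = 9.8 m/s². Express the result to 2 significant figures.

By conservation of mechanical energy, mgh = ½mv²
The mass cancels from both sides.
v = √(2gh) = √(2 × 9.8 × 0.89) = √17.444 = 4.177 m/s

v = 4.2 m/s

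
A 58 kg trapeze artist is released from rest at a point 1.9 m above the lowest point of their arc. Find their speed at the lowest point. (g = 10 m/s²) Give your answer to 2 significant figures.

v = 6.2 m/s

Equating total energy at the two states: mgh = ½mv²
The mass cancels from both sides.
v = √(2gh) = √(2 × 10 × 1.9) = √38.000 = 6.164 m/s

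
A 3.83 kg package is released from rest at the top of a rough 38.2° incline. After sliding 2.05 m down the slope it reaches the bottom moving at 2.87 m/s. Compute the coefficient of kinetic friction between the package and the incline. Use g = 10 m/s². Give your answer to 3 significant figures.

Energy balance down the incline: mg L sinθ − ½mv² = μ_k (mg cosθ) L
mgL sinθ = 48.554 J; ½mv² = 15.774 J
W_f = 48.554 − 15.774 = 32.78 J
μ_k = W_f/(mg cosθ · L) = 32.78/(30.10 × 2.05) = 0.5313

μ_k = 0.531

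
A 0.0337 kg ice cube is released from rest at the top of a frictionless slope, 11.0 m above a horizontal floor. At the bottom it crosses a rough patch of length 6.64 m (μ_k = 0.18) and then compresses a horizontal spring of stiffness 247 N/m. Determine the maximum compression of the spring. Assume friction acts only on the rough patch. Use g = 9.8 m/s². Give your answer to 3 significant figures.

Initial energy: E₁ = mgh = (0.0337)(9.8)(11.0) = 3.6329 J
Friction removes W_f = μ_k mg d = (0.18)(0.0337)(9.8)(6.64) = 0.3947 J
Energy reaching the spring: E = 3.6329 − 0.3947 = 3.2381 J
At max compression ½kx² = E ⇒ x = √(2E/k) = √(2 × 3.2381/247) = 0.1619 m

x = 0.162 m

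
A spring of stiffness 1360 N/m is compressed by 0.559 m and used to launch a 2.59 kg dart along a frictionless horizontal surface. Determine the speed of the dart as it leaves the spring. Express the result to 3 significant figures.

Spring PE converts entirely to kinetic energy: ½kx² = ½mv²
v = x√(k/m) = 0.559 × √(1360/2.59) = 12.81 m/s

v = 12.8 m/s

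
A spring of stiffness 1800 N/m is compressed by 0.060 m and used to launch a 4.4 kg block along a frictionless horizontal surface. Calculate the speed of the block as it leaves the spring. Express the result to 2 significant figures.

v = 1.2 m/s

The block leaves the spring when the spring is at natural length, so ½kx² = ½mv²
v = x√(k/m) = 0.060 × √(1800/4.4) = 1.214 m/s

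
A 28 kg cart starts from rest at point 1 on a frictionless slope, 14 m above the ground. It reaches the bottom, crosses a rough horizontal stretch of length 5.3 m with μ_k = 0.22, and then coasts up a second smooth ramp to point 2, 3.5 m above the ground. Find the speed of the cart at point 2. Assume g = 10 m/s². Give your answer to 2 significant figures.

v = 14 m/s

Energy at 1: mgh₁ = (28)(10)(14) = 3920.0 J
Friction loss: W_f = μ_k mg d = 326.5 J
At 2: ½mv² + mgh₂ = mgh₁ − W_f
½mv² = 3920.0 − 326.5 − 980.00 = 2613.5 J
v = √(2 × 2613.5/28) = 13.66 m/s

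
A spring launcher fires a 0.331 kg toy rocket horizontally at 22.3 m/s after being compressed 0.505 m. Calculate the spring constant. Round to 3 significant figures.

k = 645 N/m

½kx² = ½mv²
k = mv²/x² = (0.331)(22.3)²/(0.505)² = 645.4 N/m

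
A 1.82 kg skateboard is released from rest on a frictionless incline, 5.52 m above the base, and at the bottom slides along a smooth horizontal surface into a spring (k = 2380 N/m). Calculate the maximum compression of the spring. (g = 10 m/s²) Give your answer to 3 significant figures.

Gravitational PE at the top equals spring PE at max compression: mgh = ½kx²
x = √(2mgh/k) = √(2 × 1.82 × 10 × 5.52 / 2380) = 0.2906 m

x = 0.291 m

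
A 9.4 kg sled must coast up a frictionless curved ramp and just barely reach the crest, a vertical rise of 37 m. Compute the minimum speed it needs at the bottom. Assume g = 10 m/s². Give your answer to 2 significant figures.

v = 27 m/s

At the top it is momentarily at rest, so all KE converts to PE: ½mv² = mgh
v = √(2gh) = √(2 × 10 × 37) = 27.20 m/s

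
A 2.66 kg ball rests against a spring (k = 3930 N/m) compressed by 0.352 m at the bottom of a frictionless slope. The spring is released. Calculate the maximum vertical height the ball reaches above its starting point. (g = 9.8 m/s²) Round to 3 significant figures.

h = 9.34 m

At maximum height the ball is at rest, so ½kx² = mgh
h = kx²/(2mg) = (3930)(0.352)²/(2 × 2.66 × 9.8) = 9.340 m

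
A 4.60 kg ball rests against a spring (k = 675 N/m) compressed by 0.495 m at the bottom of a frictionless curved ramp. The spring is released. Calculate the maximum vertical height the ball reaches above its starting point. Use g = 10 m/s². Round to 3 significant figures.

At maximum height the ball is at rest, so ½kx² = mgh
h = kx²/(2mg) = (675)(0.495)²/(2 × 4.60 × 10) = 1.798 m

h = 1.80 m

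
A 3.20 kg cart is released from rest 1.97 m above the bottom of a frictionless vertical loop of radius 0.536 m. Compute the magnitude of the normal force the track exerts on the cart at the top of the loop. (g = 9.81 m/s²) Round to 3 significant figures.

N = 73.8 N

Energy from release to top (height 2r): mgh = ½mv_top² + mg(2r)
v_top² = 2g(h − 2r) = 2(9.81)(1.97 − 1.072) = 17.619 m²/s²
At the top, both N and weight point toward the centre: N + mg = mv_top²/r
N = m(v_top²/r − g) = 3.20(17.619/0.536 − 9.81) = 73.79 N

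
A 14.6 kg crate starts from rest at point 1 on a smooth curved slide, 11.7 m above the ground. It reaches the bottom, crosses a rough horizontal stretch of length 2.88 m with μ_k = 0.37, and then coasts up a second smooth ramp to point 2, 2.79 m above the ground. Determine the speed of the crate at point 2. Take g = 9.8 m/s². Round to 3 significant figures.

v = 12.4 m/s

Energy at 1: mgh₁ = (14.6)(9.8)(11.7) = 1674.0 J
Friction loss: W_f = μ_k mg d = 152.5 J
At 2: ½mv² + mgh₂ = mgh₁ − W_f
½mv² = 1674.0 − 152.5 − 399.19 = 1122.4 J
v = √(2 × 1122.4/14.6) = 12.40 m/s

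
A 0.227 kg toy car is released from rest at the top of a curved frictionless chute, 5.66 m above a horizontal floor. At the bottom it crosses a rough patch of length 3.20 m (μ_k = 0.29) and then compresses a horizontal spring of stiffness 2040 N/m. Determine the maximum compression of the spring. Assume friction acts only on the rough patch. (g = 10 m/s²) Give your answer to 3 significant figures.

x = 0.103 m

Initial energy: E₁ = mgh = (0.227)(10)(5.66) = 12.848 J
Friction removes W_f = μ_k mg d = (0.29)(0.227)(10)(3.20) = 2.107 J
Energy reaching the spring: E = 12.848 − 2.107 = 10.742 J
At max compression ½kx² = E ⇒ x = √(2E/k) = √(2 × 10.742/2040) = 0.1026 m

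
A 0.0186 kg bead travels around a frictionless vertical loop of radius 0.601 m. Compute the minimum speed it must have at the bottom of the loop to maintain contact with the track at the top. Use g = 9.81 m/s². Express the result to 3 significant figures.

v = 5.43 m/s

At the top: mg = mv_top²/r ⇒ v_top² = gr = 5.896 m²/s²
Energy from bottom to top (height 2r): ½mv_bot² = ½mv_top² + mg(2r)
v_bot² = gr + 4gr = 5gr = 29.48
v_bot = √(5gr) = 5.429 m/s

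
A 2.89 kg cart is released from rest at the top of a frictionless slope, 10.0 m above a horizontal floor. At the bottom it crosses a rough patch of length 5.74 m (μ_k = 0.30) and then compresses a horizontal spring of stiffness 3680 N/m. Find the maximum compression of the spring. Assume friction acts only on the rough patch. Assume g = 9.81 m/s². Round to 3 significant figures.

Initial energy: E₁ = mgh = (2.89)(9.81)(10.0) = 283.51 J
Friction removes W_f = μ_k mg d = (0.30)(2.89)(9.81)(5.74) = 48.82 J
Energy reaching the spring: E = 283.51 − 48.82 = 234.69 J
At max compression ½kx² = E ⇒ x = √(2E/k) = √(2 × 234.69/3680) = 0.3571 m

x = 0.357 m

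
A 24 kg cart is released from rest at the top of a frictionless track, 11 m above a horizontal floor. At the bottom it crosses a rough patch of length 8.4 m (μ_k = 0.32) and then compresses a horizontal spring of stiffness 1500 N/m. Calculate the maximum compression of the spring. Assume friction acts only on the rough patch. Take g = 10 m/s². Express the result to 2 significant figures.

Initial energy: E₁ = mgh = (24)(10)(11) = 2640.0 J
Friction removes W_f = μ_k mg d = (0.32)(24)(10)(8.4) = 645.1 J
Energy reaching the spring: E = 2640.0 − 645.1 = 1994.9 J
At max compression ½kx² = E ⇒ x = √(2E/k) = √(2 × 1994.9/1500) = 1.631 m

x = 1.6 m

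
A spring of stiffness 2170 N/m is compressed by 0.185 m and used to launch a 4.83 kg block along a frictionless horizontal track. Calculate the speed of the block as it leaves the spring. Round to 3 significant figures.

Conservation of energy: ½kx² = ½mv²
v = x√(k/m) = 0.185 × √(2170/4.83) = 3.921 m/s

v = 3.92 m/s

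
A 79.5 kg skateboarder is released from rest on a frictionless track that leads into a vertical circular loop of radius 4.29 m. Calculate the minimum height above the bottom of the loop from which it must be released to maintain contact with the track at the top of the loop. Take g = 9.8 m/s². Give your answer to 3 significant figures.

At the top, for minimum speed gravity alone supplies the centripetal force: mg = mv_top²/r ⇒ v_top² = gr = 42.04 m²/s²
Energy conservation from release height h to the top (height 2r): mgh = ½mv_top² + mg(2r)
h = v_top²/(2g) + 2r = r/2 + 2r = 5r/2 = 10.72 m

h = 10.7 m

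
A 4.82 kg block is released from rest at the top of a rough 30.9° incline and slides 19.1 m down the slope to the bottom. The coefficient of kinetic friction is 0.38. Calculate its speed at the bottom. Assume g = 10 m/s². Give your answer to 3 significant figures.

v = 8.46 m/s

Taking the bottom as reference, mgh = ½mv² + μ_k N L with h = L sinθ, N = mg cosθ:
mgh = mgL sinθ = (4.82)(10)(19.1)sin30.9° = 472.78 J
W_f = μ_k mg cosθ · L = (0.38)(4.82)(10)cos30.9°·19.1 = 300.2 J
½mv² = 472.78 − 300.2 = 172.59 J
v = √(2 × 172.59/4.82) = 8.463 m/s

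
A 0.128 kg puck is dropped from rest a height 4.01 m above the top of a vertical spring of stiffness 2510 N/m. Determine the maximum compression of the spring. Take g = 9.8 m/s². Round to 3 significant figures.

Take the reference level at the top of the uncompressed spring. At max compression the puck has fallen H + x and is momentarily at rest:
mg(H + x) = ½kx²
½(2510)x² − (0.128)(9.8)x − (0.128)(9.8)(4.01) = 0
1255x² − 1.254x − 5.030 = 0
x = [1.254 + √(1.574 + 25251)]/(2 × 1255) = 0.06381 m

x = 0.0638 m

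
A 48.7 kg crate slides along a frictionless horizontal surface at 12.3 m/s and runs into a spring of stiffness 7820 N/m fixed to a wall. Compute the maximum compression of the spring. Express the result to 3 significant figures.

x = 0.971 m

Conservation of energy between contact and max compression: ½mv² = ½kx²
x = v√(m/k) = 12.3 × √(48.7/7820) = 0.9707 m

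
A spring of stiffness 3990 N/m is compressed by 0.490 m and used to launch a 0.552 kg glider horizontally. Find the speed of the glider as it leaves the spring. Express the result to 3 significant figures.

v = 41.7 m/s

Spring PE converts entirely to kinetic energy: ½kx² = ½mv²
v = x√(k/m) = 0.490 × √(3990/0.552) = 41.66 m/s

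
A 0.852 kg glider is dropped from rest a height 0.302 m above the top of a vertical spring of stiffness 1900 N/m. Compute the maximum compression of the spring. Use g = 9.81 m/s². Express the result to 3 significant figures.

x = 0.0561 m

Measuring PE from the top of the relaxed spring, at max compression the glider has dropped H + x with zero KE, so:
mg(H + x) = ½kx²
½(1900)x² − (0.852)(9.81)x − (0.852)(9.81)(0.302) = 0
950.0x² − 8.358x − 2.524 = 0
x = [8.358 + √(69.86 + 9591.8)]/(2 × 950.0) = 0.05613 m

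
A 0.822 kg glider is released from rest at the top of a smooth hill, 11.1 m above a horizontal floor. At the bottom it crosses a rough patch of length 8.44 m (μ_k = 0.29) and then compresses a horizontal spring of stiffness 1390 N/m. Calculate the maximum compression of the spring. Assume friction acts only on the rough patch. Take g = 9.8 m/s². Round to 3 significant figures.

x = 0.317 m

Initial energy: E₁ = mgh = (0.822)(9.8)(11.1) = 89.417 J
Friction removes W_f = μ_k mg d = (0.29)(0.822)(9.8)(8.44) = 19.72 J
Energy reaching the spring: E = 89.417 − 19.72 = 69.700 J
At max compression ½kx² = E ⇒ x = √(2E/k) = √(2 × 69.700/1390) = 0.3167 m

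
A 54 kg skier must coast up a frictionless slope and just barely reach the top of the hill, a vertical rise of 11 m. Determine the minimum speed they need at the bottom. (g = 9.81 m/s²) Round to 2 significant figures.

v = 15 m/s

At the top they are momentarily at rest, so all KE converts to PE: ½mv² = mgh
v = √(2gh) = √(2 × 9.81 × 11) = 14.69 m/s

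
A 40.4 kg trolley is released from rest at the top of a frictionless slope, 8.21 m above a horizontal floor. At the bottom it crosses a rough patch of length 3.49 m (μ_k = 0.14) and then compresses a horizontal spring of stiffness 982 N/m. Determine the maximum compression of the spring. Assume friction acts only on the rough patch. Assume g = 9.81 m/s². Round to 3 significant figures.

Initial energy: E₁ = mgh = (40.4)(9.81)(8.21) = 3253.8 J
Friction removes W_f = μ_k mg d = (0.14)(40.4)(9.81)(3.49) = 193.6 J
Energy reaching the spring: E = 3253.8 − 193.6 = 3060.2 J
At max compression ½kx² = E ⇒ x = √(2E/k) = √(2 × 3060.2/982) = 2.497 m

x = 2.50 m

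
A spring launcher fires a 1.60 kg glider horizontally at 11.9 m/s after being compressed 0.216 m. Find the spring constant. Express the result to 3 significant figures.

k = 4860 N/m

Energy stored in the spring equals the launch KE: ½kx² = ½mv²
k = mv²/x² = (1.60)(11.9)²/(0.216)² = 4856 N/m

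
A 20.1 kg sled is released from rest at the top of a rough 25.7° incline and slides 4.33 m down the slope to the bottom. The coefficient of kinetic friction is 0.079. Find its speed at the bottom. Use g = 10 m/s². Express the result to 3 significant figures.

Taking the bottom as reference, mgh = ½mv² + μ_k N L with h = L sinθ, N = mg cosθ:
mgh = mgL sinθ = (20.1)(10)(4.33)sin25.7° = 377.43 J
W_f = μ_k mg cosθ · L = (0.079)(20.1)(10)cos25.7°·4.33 = 61.95 J
½mv² = 377.43 − 61.95 = 315.47 J
v = √(2 × 315.47/20.1) = 5.603 m/s

v = 5.60 m/s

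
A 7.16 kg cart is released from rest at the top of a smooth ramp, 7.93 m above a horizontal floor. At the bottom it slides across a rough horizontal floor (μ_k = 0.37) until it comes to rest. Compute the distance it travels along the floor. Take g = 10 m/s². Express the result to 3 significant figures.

Energy at the top = energy at the end + work done against friction:
At rest all PE has been dissipated by friction: mgh = μ_k m g d
d = h/μ_k = 7.93/0.37 = 21.43 m

d = 21.4 m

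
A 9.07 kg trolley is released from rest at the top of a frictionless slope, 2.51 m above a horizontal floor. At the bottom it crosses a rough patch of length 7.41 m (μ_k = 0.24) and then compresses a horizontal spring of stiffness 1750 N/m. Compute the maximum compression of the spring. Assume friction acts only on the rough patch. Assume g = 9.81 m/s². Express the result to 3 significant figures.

x = 0.273 m

Initial energy: E₁ = mgh = (9.07)(9.81)(2.51) = 223.33 J
Friction removes W_f = μ_k mg d = (0.24)(9.07)(9.81)(7.41) = 158.2 J
Energy reaching the spring: E = 223.33 − 158.2 = 65.095 J
At max compression ½kx² = E ⇒ x = √(2E/k) = √(2 × 65.095/1750) = 0.2728 m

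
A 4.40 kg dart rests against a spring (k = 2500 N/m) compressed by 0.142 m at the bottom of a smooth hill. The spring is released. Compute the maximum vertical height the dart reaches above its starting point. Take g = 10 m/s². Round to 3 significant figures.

At maximum height the dart is at rest, so ½kx² = mgh
h = kx²/(2mg) = (2500)(0.142)²/(2 × 4.40 × 10) = 0.5728 m

h = 0.573 m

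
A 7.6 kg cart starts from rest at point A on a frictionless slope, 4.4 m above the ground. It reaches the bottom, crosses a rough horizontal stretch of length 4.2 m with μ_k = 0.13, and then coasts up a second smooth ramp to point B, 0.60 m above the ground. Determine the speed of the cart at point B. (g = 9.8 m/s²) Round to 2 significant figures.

Energy at A: mgh₁ = (7.6)(9.8)(4.4) = 327.71 J
Friction loss: W_f = μ_k mg d = 40.67 J
At B: ½mv² + mgh₂ = mgh₁ − W_f
½mv² = 327.71 − 40.67 − 44.688 = 242.36 J
v = √(2 × 242.36/7.6) = 7.986 m/s

v = 8.0 m/s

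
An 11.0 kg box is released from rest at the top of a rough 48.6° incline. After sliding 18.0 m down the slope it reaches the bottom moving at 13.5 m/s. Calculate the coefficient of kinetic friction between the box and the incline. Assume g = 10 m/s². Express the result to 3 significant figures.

mgh = ½mv² + μ_k (mg cosθ) L, with h = L sinθ
mgL sinθ = 1485.2 J; ½mv² = 1002.4 J
W_f = 1485.2 − 1002.4 = 482.8 J
μ_k = W_f/(mg cosθ · L) = 482.8/(72.74 × 18.0) = 0.3688

μ_k = 0.369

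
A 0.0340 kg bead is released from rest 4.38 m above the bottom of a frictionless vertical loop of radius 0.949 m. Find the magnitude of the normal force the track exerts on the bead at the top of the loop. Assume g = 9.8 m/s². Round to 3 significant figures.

Energy from release to top (height 2r): mgh = ½mv_top² + mg(2r)
v_top² = 2g(h − 2r) = 2(9.8)(4.38 − 1.898) = 48.647 m²/s²
At the top, both N and weight point toward the centre: N + mg = mv_top²/r
N = m(v_top²/r − g) = 0.0340(48.647/0.949 − 9.8) = 1.410 N

N = 1.41 N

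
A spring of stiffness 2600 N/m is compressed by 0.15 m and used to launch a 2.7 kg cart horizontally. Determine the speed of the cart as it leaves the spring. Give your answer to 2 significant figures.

v = 4.7 m/s

Spring PE converts entirely to kinetic energy: ½kx² = ½mv²
v = x√(k/m) = 0.15 × √(2600/2.7) = 4.655 m/s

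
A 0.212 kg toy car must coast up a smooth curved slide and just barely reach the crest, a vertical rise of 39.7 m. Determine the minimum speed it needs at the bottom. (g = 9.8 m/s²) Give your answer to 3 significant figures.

At the top it is momentarily at rest, so all KE converts to PE: ½mv² = mgh
v = √(2gh) = √(2 × 9.8 × 39.7) = 27.89 m/s

v = 27.9 m/s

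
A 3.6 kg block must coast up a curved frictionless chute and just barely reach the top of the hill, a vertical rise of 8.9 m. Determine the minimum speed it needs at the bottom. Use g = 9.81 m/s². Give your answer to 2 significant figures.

v = 13 m/s

At the top it is momentarily at rest, so all KE converts to PE: ½mv² = mgh
v = √(2gh) = √(2 × 9.81 × 8.9) = 13.21 m/s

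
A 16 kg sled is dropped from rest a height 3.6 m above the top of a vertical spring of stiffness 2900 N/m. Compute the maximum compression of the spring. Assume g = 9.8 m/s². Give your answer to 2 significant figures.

x = 0.68 m

Take the reference level at the top of the uncompressed spring. At max compression the sled has fallen H + x and is momentarily at rest:
mg(H + x) = ½kx²
½(2900)x² − (16)(9.8)x − (16)(9.8)(3.6) = 0
1450x² − 156.8x − 564.5 = 0
x = [156.8 + √(24586 + 3.2740e+06)]/(2 × 1450) = 0.6803 m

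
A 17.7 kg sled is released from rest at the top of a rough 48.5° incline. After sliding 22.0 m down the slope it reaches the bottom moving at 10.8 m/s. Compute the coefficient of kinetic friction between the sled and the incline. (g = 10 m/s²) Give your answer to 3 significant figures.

The energy dissipated by friction is the PE lost minus the KE gained:
mgL sinθ = 2916.4 J; ½mv² = 1032.3 J
W_f = 2916.4 − 1032.3 = 1884 J
μ_k = W_f/(mg cosθ · L) = 1884/(117.3 × 22.0) = 0.7302

μ_k = 0.730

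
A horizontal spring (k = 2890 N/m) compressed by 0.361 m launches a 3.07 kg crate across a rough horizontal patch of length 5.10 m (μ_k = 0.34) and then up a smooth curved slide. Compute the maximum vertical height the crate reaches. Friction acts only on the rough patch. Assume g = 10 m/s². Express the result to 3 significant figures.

h = 4.40 m

Spring energy: E₀ = ½kx² = ½(2890)(0.361)² = 188.31 J
Friction: W_f = μ_k mg d = (0.34)(3.07)(10)(5.10) = 53.23 J
Energy at base of ramp: E = 188.31 − 53.23 = 135.08 J
At max height all remaining energy is PE: mgh = E ⇒ h = E/(mg) = 135.08/(3.07 × 10) = 4.400 m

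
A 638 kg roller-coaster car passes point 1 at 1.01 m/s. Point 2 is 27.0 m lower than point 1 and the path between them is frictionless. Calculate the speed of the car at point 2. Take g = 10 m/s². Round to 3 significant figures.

By conservation of mechanical energy, ½mv₀² + mgh = ½mv²
v² = v₀² + 2gh = (1.01)² + 2(10)(27.0) = 541.02
v = √541.02 = 23.26 m/s

v = 23.3 m/s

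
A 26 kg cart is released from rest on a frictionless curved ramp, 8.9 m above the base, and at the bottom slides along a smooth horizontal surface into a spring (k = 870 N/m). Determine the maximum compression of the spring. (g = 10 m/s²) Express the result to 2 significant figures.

Gravitational PE at the top equals spring PE at max compression: mgh = ½kx²
x = √(2mgh/k) = √(2 × 26 × 10 × 8.9 / 870) = 2.306 m

x = 2.3 m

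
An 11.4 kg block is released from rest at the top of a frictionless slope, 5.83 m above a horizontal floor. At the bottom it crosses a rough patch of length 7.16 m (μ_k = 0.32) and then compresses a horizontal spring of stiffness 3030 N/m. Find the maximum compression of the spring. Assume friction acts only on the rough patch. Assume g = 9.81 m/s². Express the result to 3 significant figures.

Initial energy: E₁ = mgh = (11.4)(9.81)(5.83) = 651.99 J
Friction removes W_f = μ_k mg d = (0.32)(11.4)(9.81)(7.16) = 256.2 J
Energy reaching the spring: E = 651.99 − 256.2 = 395.76 J
At max compression ½kx² = E ⇒ x = √(2E/k) = √(2 × 395.76/3030) = 0.5111 m

x = 0.511 m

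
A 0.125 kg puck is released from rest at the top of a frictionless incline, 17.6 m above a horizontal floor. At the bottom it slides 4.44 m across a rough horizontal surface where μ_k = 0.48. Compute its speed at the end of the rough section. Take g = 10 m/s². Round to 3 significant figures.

v = 17.6 m/s

Energy at the top = energy at the end + work done against friction:
mgh = ½mv² + μ_k m g d
W_f = μ_k mg d = (0.48)(0.125)(10)(4.44) = 2.664 J
½mv² = mgh − W_f = 22.000 − 2.664 = 19.336 J
v = √(2 × 19.336/0.125) = 17.59 m/s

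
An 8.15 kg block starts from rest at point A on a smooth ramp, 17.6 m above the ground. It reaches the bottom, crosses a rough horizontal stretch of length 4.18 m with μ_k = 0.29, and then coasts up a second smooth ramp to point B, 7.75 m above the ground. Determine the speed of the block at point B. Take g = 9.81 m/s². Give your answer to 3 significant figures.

Energy at A: mgh₁ = (8.15)(9.81)(17.6) = 1407.1 J
Friction loss: W_f = μ_k mg d = 96.92 J
At B: ½mv² + mgh₂ = mgh₁ − W_f
½mv² = 1407.1 − 96.92 − 619.62 = 690.61 J
v = √(2 × 690.61/8.15) = 13.02 m/s

v = 13.0 m/s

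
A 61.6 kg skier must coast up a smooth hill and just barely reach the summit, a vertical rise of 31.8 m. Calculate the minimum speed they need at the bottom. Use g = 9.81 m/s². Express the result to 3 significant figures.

v = 25.0 m/s

At the top they are momentarily at rest, so all KE converts to PE: ½mv² = mgh
v = √(2gh) = √(2 × 9.81 × 31.8) = 24.98 m/s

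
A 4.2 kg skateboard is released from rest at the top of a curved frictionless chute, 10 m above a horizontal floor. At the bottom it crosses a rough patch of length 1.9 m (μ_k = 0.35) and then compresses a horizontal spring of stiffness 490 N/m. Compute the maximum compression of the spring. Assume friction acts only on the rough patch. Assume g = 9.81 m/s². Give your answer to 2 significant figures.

x = 1.3 m

Initial energy: E₁ = mgh = (4.2)(9.81)(10) = 412.02 J
Friction removes W_f = μ_k mg d = (0.35)(4.2)(9.81)(1.9) = 27.40 J
Energy reaching the spring: E = 412.02 − 27.40 = 384.62 J
At max compression ½kx² = E ⇒ x = √(2E/k) = √(2 × 384.62/490) = 1.253 m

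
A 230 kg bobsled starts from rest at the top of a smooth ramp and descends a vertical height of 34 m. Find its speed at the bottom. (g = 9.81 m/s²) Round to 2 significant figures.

v = 26 m/s

Energy conservation between the two points: mgh = ½mv²
v = √(2gh) = √(2 × 9.81 × 34) = √667.08 = 25.83 m/s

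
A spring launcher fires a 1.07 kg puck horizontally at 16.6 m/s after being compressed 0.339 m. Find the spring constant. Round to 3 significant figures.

k = 2570 N/m

½kx² = ½mv²
k = mv²/x² = (1.07)(16.6)²/(0.339)² = 2566 N/m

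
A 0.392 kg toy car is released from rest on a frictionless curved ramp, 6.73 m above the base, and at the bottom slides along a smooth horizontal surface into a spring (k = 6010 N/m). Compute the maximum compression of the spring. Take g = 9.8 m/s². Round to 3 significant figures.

At max compression the car is momentarily at rest: mgh = ½kx²
x = √(2mgh/k) = √(2 × 0.392 × 9.8 × 6.73 / 6010) = 0.09276 m

x = 0.0928 m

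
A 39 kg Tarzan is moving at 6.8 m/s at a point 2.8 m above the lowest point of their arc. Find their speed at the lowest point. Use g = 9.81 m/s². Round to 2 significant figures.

v = 10 m/s

By conservation of mechanical energy, ½mv₀² + mgh = ½mv²
v² = v₀² + 2gh = (6.8)² + 2(9.81)(2.8) = 101.18
v = √101.18 = 10.06 m/s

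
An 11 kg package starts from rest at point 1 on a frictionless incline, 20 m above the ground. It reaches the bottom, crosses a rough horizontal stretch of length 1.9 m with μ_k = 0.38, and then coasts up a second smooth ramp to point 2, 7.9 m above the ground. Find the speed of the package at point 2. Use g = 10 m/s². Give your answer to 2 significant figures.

v = 15 m/s

Energy at 1: mgh₁ = (11)(10)(20) = 2200.0 J
Friction loss: W_f = μ_k mg d = 79.42 J
At 2: ½mv² + mgh₂ = mgh₁ − W_f
½mv² = 2200.0 − 79.42 − 869.00 = 1251.6 J
v = √(2 × 1251.6/11) = 15.09 m/s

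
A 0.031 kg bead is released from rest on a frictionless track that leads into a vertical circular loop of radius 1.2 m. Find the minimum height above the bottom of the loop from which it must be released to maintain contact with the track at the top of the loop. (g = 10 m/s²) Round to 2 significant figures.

At the top, for minimum speed gravity alone supplies the centripetal force: mg = mv_top²/r ⇒ v_top² = gr = 12.00 m²/s²
Energy conservation from release height h to the top (height 2r): mgh = ½mv_top² + mg(2r)
h = v_top²/(2g) + 2r = r/2 + 2r = 5r/2 = 3.000 m

h = 3.0 m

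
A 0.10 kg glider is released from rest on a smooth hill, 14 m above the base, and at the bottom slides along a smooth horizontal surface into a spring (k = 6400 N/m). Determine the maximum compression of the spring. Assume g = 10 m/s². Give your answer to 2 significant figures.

Gravitational PE at the top equals spring PE at max compression: mgh = ½kx²
x = √(2mgh/k) = √(2 × 0.10 × 10 × 14 / 6400) = 0.06614 m

x = 0.066 m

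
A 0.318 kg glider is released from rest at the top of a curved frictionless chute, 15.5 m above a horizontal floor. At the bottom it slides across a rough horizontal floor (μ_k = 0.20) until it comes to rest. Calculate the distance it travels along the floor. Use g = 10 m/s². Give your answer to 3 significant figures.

d = 77.5 m

Applying the work–energy principle:
At rest all PE has been dissipated by friction: mgh = μ_k m g d
d = h/μ_k = 15.5/0.20 = 77.50 m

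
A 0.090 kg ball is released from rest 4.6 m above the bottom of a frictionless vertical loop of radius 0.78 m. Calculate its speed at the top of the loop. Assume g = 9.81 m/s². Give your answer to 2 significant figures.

Energy conservation: mgh = ½mv_top² + mg(2r)
v_top² = 2g(h − 2r) = 2(9.81)(4.6 − 1.560) = 59.64
v_top = 7.723 m/s

v = 7.7 m/s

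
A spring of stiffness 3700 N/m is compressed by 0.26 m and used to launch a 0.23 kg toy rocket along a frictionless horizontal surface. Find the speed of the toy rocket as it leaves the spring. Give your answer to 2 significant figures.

Spring PE converts entirely to kinetic energy: ½kx² = ½mv²
v = x√(k/m) = 0.26 × √(3700/0.23) = 32.98 m/s

v = 33 m/s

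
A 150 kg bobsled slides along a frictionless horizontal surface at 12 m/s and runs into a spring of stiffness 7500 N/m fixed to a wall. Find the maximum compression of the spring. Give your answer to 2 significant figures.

At max compression the bobsled is momentarily at rest: ½mv² = ½kx²
x = v√(m/k) = 12 × √(150/7500) = 1.697 m

x = 1.7 m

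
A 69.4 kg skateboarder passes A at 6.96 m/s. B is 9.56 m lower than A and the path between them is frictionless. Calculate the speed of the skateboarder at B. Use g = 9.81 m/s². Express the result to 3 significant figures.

Equating total energy at the two states: ½mv₀² + mgh = ½mv²
v² = v₀² + 2gh = (6.96)² + 2(9.81)(9.56) = 236.01
v = √236.01 = 15.36 m/s

v = 15.4 m/s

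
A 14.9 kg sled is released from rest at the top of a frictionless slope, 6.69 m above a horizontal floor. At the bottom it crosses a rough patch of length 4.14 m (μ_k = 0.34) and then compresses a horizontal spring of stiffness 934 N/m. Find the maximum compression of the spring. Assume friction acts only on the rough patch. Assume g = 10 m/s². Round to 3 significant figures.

x = 1.30 m

Initial energy: E₁ = mgh = (14.9)(10)(6.69) = 996.81 J
Friction removes W_f = μ_k mg d = (0.34)(14.9)(10)(4.14) = 209.7 J
Energy reaching the spring: E = 996.81 − 209.7 = 787.08 J
At max compression ½kx² = E ⇒ x = √(2E/k) = √(2 × 787.08/934) = 1.298 m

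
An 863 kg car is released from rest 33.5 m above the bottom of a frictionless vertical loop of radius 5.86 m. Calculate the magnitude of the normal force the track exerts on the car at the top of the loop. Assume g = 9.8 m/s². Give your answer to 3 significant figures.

Energy from release to top (height 2r): mgh = ½mv_top² + mg(2r)
v_top² = 2g(h − 2r) = 2(9.8)(33.5 − 11.72) = 426.89 m²/s²
At the top, both N and weight point toward the centre: N + mg = mv_top²/r
N = m(v_top²/r − g) = 863(426.89/5.86 − 9.8) = 54410 N

N = 54400 N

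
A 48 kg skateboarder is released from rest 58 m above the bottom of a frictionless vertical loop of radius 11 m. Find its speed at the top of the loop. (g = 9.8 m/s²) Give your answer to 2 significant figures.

Energy conservation: mgh = ½mv_top² + mg(2r)
v_top² = 2g(h − 2r) = 2(9.8)(58 − 22.00) = 705.6
v_top = 26.56 m/s

v = 27 m/s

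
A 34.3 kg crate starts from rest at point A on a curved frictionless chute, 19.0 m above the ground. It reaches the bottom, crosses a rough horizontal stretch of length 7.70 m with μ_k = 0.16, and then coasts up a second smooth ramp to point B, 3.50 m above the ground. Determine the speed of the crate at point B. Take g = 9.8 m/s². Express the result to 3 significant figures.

v = 16.7 m/s

Energy at A: mgh₁ = (34.3)(9.8)(19.0) = 6386.7 J
Friction loss: W_f = μ_k mg d = 414.1 J
At B: ½mv² + mgh₂ = mgh₁ − W_f
½mv² = 6386.7 − 414.1 − 1176.5 = 4796.0 J
v = √(2 × 4796.0/34.3) = 16.72 m/s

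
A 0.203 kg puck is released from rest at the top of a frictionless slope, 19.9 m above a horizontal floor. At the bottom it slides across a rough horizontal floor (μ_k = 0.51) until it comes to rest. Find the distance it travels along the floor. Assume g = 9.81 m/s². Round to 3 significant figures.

d = 39.0 m

Applying the work–energy principle:
At rest all PE has been dissipated by friction: mgh = μ_k m g d
d = h/μ_k = 19.9/0.51 = 39.02 m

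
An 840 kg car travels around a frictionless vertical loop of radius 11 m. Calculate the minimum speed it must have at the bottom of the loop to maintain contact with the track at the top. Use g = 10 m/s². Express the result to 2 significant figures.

v = 23 m/s

At the top: mg = mv_top²/r ⇒ v_top² = gr = 110.0 m²/s²
Energy from bottom to top (height 2r): ½mv_bot² = ½mv_top² + mg(2r)
v_bot² = gr + 4gr = 5gr = 550.0
v_bot = √(5gr) = 23.45 m/s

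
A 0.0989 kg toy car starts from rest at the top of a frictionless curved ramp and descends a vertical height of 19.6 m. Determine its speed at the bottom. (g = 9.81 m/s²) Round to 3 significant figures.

Mechanical energy is conserved (no friction): mgh = ½mv²
v = √(2gh) = √(2 × 9.81 × 19.6) = √384.55 = 19.61 m/s

v = 19.6 m/s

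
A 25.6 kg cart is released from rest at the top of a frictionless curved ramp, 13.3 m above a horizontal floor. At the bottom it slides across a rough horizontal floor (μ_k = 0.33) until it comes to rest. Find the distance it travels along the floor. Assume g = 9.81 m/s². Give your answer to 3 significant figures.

Energy bookkeeping (friction removes W_f = μ_k N d):
At rest all PE has been dissipated by friction: mgh = μ_k m g d
d = h/μ_k = 13.3/0.33 = 40.30 m

d = 40.3 m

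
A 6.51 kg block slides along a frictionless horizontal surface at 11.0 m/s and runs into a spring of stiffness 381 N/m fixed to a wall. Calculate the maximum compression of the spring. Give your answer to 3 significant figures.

At max compression the block is momentarily at rest: ½mv² = ½kx²
x = v√(m/k) = 11.0 × √(6.51/381) = 1.438 m

x = 1.44 m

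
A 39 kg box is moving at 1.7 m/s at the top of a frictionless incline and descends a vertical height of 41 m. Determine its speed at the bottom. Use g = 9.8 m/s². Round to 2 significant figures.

v = 28 m/s

By conservation of mechanical energy, ½mv₀² + mgh = ½mv²
The mass cancels from both sides.
v² = v₀² + 2gh = (1.7)² + 2(9.8)(41) = 806.49
v = √806.49 = 28.40 m/s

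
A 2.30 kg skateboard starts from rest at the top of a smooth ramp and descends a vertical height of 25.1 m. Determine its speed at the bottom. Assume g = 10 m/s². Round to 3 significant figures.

v = 22.4 m/s

Mechanical energy is conserved (no friction): mgh = ½mv²
v = √(2gh) = √(2 × 10 × 25.1) = √502.00 = 22.41 m/s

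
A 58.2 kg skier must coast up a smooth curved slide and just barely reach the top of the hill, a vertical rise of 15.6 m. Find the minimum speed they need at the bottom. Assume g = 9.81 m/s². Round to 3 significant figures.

At the top they are momentarily at rest, so all KE converts to PE: ½mv² = mgh
v = √(2gh) = √(2 × 9.81 × 15.6) = 17.49 m/s

v = 17.5 m/s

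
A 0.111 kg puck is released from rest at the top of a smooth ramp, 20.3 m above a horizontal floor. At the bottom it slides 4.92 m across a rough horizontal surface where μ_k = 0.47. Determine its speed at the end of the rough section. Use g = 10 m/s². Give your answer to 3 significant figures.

v = 19.0 m/s

Energy at the top = energy at the end + work done against friction:
mgh = ½mv² + μ_k m g d
W_f = μ_k mg d = (0.47)(0.111)(10)(4.92) = 2.567 J
½mv² = mgh − W_f = 22.533 − 2.567 = 19.966 J
v = √(2 × 19.966/0.111) = 18.97 m/s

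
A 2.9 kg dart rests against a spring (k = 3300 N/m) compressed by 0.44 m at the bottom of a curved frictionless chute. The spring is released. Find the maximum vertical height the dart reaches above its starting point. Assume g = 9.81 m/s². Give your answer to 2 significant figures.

Energy conservation from release to the highest point: ½kx² = mgh
h = kx²/(2mg) = (3300)(0.44)²/(2 × 2.9 × 9.81) = 11.23 m

h = 11 m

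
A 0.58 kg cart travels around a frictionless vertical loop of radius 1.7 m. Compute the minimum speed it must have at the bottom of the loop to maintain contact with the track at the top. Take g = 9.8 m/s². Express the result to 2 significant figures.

At the top: mg = mv_top²/r ⇒ v_top² = gr = 16.66 m²/s²
Energy from bottom to top (height 2r): ½mv_bot² = ½mv_top² + mg(2r)
v_bot² = gr + 4gr = 5gr = 83.30
v_bot = √(5gr) = 9.127 m/s

v = 9.1 m/s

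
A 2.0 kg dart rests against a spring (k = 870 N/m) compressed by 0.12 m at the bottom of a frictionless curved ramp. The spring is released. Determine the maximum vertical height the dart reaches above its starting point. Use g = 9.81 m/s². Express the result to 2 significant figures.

h = 0.32 m

All spring PE becomes gravitational PE at the highest point: ½kx² = mgh
h = kx²/(2mg) = (870)(0.12)²/(2 × 2.0 × 9.81) = 0.3193 m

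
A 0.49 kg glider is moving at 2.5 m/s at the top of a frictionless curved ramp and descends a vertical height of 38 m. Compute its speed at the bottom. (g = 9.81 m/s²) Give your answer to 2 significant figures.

By conservation of mechanical energy, ½mv₀² + mgh = ½mv²
v² = v₀² + 2gh = (2.5)² + 2(9.81)(38) = 751.81
v = √751.81 = 27.42 m/s

v = 27 m/s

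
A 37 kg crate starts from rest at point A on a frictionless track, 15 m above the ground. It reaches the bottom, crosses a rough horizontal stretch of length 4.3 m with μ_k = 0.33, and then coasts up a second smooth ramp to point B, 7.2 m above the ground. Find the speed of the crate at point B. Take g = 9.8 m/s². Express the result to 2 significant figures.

v = 11 m/s

Energy at A: mgh₁ = (37)(9.8)(15) = 5439.0 J
Friction loss: W_f = μ_k mg d = 514.5 J
At B: ½mv² + mgh₂ = mgh₁ − W_f
½mv² = 5439.0 − 514.5 − 2610.7 = 2313.8 J
v = √(2 × 2313.8/37) = 11.18 m/s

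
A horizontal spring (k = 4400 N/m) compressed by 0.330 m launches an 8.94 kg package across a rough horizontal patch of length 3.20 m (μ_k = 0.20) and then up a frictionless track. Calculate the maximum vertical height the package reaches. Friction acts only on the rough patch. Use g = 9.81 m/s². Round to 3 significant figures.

h = 2.09 m

Spring energy: E₀ = ½kx² = ½(4400)(0.330)² = 239.58 J
Friction: W_f = μ_k mg d = (0.20)(8.94)(9.81)(3.20) = 56.13 J
Energy at base of ramp: E = 239.58 − 56.13 = 183.45 J
At max height all remaining energy is PE: mgh = E ⇒ h = E/(mg) = 183.45/(8.94 × 9.81) = 2.092 m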